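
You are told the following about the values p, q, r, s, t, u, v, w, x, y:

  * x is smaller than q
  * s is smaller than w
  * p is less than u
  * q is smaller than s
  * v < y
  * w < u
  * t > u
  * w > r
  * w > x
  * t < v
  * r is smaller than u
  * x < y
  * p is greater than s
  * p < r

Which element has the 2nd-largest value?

Piecing the relations together gives one ordering: x < q < s < p < r < w < u < t < v < y.
Counting 2 from the largest end gives v.

v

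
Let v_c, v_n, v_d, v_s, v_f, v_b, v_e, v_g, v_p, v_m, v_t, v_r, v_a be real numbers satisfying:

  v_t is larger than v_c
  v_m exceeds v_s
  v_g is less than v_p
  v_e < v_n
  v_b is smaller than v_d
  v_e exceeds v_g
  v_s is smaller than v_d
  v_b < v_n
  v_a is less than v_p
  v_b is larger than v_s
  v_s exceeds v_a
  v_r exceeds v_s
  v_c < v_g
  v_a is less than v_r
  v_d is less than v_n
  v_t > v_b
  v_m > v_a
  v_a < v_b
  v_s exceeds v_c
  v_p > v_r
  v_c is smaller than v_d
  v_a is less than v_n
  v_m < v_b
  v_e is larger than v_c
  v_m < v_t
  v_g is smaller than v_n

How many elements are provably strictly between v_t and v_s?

Chaining upward from v_s reaches: v_m, v_r, v_b, v_d, v_p, v_n.
Chaining downward from v_t reaches: v_c, v_a, v_m, v_b.
Strictly between v_s and v_t are those in both lists: v_m, v_b — 2 elements.

2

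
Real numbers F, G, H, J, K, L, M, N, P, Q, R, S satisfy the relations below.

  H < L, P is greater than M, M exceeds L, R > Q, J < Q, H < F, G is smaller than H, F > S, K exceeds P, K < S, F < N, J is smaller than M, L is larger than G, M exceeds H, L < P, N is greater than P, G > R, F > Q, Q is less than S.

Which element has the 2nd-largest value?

F

The consecutive relations fix a unique order: J < Q < R < G < H < L < M < P < K < S < F < N.
The 2nd largest is F.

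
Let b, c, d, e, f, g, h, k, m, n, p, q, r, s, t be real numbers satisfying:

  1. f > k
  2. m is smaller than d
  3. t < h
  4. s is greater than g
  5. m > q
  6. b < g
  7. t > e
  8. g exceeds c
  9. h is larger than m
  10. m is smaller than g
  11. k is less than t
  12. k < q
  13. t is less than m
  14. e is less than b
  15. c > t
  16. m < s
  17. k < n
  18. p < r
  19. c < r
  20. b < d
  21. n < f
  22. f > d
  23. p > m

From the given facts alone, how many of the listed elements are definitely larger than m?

From m the given relations immediately reach d, p, g, s, h.
From those, f, r — 7 in total.
Nothing else is reachable above m; 7 in all.

7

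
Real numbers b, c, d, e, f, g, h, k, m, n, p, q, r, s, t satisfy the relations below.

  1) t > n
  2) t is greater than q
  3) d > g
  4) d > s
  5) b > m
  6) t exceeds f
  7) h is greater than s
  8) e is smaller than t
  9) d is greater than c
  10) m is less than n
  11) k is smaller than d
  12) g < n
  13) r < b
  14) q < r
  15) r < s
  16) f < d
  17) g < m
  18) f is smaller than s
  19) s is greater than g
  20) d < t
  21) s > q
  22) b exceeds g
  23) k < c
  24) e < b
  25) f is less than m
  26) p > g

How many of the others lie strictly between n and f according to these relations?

Chaining upward from f reaches: m, s, b, d, h, t.
Chaining downward from n reaches: g, m.
Strictly between f and n are those in both lists: m — 1 element.

1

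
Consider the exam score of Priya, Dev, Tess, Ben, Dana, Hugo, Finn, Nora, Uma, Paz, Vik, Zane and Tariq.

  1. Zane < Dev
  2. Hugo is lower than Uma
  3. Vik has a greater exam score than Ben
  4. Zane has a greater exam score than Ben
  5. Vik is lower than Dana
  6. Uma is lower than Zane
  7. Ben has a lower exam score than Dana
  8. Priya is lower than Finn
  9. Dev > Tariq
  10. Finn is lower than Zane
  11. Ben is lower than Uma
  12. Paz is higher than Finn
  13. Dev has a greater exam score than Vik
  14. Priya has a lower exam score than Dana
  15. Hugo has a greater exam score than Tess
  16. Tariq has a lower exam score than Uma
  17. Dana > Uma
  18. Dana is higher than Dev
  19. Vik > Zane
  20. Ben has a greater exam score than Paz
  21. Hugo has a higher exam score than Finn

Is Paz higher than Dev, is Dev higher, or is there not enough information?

Dev

Paz < Ben < Uma < Zane < Vik < Dev, by transitivity through Ben, Uma, Zane, Vik.
So Dev is higher.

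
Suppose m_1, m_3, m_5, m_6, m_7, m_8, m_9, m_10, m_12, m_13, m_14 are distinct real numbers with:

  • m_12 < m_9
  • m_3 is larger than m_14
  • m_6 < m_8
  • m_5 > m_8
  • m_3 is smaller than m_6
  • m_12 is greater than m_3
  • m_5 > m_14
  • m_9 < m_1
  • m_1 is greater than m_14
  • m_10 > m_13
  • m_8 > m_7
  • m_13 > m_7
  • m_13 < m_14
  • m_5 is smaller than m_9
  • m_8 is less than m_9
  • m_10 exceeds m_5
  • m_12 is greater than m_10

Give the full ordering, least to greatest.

Each adjacent pair is fixed by a given relation: m_7 < m_13; m_13 < m_14; m_14 < m_3; m_3 < m_6; m_6 < m_8; m_8 < m_5; m_5 < m_10; m_10 < m_12; m_12 < m_9; m_9 < m_1. Chaining them end to end gives the full order.

m_7 < m_13 < m_14 < m_3 < m_6 < m_8 < m_5 < m_10 < m_12 < m_9 < m_1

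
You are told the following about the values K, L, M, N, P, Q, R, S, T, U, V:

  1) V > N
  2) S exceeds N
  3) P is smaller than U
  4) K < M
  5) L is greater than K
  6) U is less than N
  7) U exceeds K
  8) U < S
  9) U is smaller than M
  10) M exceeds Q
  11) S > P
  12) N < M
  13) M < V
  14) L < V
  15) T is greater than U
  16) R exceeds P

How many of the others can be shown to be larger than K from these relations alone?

7

The elements the relations force above K are U, N, L, M, T, V, S — no chain reaches any other.
That is 7.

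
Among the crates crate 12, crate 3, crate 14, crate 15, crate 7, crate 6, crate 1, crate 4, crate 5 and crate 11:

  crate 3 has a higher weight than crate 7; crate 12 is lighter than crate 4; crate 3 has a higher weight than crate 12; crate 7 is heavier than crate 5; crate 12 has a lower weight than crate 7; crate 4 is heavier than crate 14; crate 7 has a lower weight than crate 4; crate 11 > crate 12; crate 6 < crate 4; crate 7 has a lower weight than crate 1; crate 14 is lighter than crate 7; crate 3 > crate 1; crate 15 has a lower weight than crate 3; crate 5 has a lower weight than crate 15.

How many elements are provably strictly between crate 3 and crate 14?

2

The relations place crate 14 below crate 3. An element lies strictly between them when it is forced above crate 14 and also forced below crate 3.
Above crate 14: {crate 7, crate 1, crate 4}. Below crate 3: {crate 5, crate 12, crate 15, crate 7, crate 1}.
Intersection: {crate 7, crate 1} — 2.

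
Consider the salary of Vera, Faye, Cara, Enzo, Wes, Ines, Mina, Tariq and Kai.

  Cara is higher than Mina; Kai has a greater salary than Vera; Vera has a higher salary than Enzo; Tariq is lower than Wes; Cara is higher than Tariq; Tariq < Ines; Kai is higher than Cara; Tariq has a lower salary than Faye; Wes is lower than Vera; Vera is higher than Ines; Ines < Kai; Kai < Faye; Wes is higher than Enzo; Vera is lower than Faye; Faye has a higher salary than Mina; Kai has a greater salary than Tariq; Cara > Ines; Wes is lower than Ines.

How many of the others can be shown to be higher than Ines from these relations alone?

4

From Ines the given relations immediately reach Cara, Vera, Kai.
From those, Faye — 4 in total.
Nothing else is reachable above Ines; 4 in all.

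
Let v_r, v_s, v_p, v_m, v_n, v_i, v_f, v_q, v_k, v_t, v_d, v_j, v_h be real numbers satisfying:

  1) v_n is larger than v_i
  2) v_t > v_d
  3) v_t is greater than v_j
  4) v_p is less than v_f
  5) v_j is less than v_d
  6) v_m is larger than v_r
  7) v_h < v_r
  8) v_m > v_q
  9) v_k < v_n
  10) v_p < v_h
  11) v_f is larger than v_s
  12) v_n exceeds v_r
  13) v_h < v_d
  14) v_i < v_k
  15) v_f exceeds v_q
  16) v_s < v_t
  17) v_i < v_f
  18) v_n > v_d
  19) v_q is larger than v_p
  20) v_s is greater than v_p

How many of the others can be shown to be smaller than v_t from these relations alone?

Directly below v_t: v_j, v_d, v_s.
One step further: v_p, v_h (5 so far).
Nothing else is reachable below v_t; 5 in all.

5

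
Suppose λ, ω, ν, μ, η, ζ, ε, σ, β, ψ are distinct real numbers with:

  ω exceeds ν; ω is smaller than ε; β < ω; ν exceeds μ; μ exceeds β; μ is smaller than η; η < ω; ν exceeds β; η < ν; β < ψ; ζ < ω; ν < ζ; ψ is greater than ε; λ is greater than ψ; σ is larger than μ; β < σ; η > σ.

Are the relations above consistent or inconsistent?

consistent

The single ordering β < μ < σ < η < ν < ζ < ω < ε < ψ < λ satisfies every listed relation, so no contradiction arises.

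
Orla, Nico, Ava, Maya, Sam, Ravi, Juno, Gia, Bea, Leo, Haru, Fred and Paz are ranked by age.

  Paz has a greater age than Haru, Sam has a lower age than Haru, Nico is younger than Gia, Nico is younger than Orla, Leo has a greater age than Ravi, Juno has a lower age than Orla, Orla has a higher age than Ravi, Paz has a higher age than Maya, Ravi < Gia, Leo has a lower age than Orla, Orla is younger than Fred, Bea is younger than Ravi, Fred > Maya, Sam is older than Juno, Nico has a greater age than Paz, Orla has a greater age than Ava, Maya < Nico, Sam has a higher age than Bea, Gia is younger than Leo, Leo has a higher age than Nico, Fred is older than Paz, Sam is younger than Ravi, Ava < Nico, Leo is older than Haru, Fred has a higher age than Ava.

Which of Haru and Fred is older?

Haru < Paz and Paz < Nico give Haru < Nico.
Then Nico < Gia extends the chain to Gia.
With Gia < Leo: Haru < Paz < Nico < Gia < Leo.
Then Leo < Orla extends the chain to Orla.
With Orla < Fred: Haru < Paz < Nico < Gia < Leo < Orla < Fred.
So Haru < Fred; Fred is the older of the two.

Fred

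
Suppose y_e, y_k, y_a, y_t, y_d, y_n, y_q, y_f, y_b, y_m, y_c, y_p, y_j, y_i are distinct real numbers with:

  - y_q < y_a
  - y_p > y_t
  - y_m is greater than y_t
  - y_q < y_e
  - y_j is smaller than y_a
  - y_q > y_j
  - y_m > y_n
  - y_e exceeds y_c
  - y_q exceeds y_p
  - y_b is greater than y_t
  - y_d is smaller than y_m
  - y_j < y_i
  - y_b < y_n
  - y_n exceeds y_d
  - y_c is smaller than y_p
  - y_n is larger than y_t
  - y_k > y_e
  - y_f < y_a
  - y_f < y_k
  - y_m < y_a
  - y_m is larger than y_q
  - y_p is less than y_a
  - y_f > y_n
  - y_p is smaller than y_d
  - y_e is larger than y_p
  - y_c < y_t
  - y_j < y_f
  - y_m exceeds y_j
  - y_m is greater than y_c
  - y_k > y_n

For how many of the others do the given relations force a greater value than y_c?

11

The elements the relations force above y_c are y_t, y_p, y_b, y_d, y_n, y_q, y_e, y_m, y_f, y_a, y_k — no chain reaches any other.
That is 11.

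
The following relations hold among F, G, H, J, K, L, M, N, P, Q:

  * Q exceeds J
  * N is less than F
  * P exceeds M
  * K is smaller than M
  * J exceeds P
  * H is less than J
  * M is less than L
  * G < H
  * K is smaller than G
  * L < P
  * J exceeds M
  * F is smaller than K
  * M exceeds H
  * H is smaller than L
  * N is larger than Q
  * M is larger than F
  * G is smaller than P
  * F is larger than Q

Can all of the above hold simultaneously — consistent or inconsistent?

We have J < Q stated directly, yet also Q < N < F < K < G < H < M < L < P < J by chaining the others — so Q < J. Contradiction.

inconsistent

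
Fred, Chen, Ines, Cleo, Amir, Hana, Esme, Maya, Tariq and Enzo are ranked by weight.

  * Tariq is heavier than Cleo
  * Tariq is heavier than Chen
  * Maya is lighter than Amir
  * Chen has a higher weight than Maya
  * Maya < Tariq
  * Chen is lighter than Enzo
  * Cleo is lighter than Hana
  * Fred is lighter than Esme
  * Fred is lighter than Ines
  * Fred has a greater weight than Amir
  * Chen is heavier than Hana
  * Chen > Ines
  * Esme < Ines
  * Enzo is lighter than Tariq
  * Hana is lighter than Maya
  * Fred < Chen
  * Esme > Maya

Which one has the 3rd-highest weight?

Chen

The consecutive relations fix a unique order: Cleo < Hana < Maya < Amir < Fred < Esme < Ines < Chen < Enzo < Tariq.
Counting 3 from the largest end gives Chen.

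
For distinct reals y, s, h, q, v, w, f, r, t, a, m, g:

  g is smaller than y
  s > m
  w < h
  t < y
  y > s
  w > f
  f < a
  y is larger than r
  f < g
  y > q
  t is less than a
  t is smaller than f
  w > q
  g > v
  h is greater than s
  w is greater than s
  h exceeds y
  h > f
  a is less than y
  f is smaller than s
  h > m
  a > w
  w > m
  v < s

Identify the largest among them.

h

Chaining downward from h: directly below it, m, f, s, w, y; then v, q, t, g, r, a.
That covers every other element, and nothing is given above h, so h is the largest.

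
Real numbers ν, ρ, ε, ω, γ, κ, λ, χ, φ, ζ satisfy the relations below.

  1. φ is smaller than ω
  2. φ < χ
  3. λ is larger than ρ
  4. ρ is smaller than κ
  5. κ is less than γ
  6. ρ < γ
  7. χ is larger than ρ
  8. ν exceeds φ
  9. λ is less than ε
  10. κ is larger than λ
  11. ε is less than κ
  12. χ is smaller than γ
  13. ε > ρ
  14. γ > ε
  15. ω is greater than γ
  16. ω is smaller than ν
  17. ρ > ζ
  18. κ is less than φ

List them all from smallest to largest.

ζ < ρ < λ < ε < κ < φ < χ < γ < ω < ν

Nothing is placed below ζ, so it is least; from there ζ < ρ; ρ < λ; λ < ε; ε < κ; κ < φ; φ < χ; χ < γ; γ < ω; ω < ν, each given directly.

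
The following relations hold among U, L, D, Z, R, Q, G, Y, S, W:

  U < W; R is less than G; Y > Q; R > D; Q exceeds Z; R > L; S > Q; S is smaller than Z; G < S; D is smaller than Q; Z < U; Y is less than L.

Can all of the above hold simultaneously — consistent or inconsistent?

inconsistent

Chaining the given relations yields Q < Y < L < R < G < S < Z, so Q < Z. But one relation states Z < Q. These cannot both hold.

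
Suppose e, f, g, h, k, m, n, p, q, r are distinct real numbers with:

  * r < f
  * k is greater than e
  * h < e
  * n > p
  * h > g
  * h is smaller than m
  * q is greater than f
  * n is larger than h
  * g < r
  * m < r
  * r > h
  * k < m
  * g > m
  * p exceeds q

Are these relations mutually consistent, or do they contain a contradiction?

We have g < h stated directly, yet also h < e < k < m < g by chaining the others — so h < g. Contradiction.

inconsistent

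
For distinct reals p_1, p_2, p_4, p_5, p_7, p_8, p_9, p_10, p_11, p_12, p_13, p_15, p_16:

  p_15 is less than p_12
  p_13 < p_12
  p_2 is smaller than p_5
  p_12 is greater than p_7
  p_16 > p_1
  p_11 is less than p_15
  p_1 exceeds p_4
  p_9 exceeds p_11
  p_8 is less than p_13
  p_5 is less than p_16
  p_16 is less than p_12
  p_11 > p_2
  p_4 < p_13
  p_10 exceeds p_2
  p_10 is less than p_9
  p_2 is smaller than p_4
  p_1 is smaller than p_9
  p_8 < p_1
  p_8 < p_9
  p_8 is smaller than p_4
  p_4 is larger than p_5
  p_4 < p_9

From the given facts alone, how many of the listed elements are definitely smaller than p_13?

4

Directly below p_13: p_8, p_4.
One step further: p_2, p_5 (4 so far).
Nothing else is reachable below p_13; 4 in all.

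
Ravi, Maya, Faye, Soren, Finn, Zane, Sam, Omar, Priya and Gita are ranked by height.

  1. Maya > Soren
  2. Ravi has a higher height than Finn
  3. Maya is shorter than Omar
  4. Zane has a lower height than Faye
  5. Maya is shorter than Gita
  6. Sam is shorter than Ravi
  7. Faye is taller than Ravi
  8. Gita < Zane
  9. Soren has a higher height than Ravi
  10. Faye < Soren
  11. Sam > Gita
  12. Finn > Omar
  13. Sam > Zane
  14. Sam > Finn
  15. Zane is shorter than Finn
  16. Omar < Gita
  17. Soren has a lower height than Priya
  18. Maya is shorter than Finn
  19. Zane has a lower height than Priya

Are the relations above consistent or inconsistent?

inconsistent

We have Soren < Maya stated directly, yet also Maya < Omar < Gita < Zane < Finn < Sam < Ravi < Faye < Soren by chaining the others — so Maya < Soren. Contradiction.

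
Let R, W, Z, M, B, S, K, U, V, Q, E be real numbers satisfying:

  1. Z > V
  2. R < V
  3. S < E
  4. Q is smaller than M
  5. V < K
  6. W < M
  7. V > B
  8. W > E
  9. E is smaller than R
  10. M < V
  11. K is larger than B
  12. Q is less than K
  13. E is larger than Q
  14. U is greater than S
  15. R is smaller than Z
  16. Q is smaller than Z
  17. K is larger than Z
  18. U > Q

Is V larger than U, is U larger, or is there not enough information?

undetermined

Following every chain through V: above V we get Z, K; below V we get B, S, Q, E, W, R, M.
U is not reached, and no chain runs the other way from U to V.
So the given relations leave the order of V and U undetermined.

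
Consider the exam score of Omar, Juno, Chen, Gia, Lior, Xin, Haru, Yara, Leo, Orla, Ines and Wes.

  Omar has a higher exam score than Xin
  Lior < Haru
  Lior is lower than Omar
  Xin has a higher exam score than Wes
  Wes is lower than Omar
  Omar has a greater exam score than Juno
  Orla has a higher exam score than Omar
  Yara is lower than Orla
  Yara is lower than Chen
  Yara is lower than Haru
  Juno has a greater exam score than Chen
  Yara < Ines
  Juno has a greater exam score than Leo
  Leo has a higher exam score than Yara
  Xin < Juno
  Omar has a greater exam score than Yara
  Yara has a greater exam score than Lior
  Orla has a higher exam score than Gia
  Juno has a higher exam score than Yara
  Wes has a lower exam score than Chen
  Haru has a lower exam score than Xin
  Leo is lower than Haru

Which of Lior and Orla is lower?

Lior < Yara and Yara < Haru give Lior < Haru.
With Haru < Xin: Lior < Yara < Haru < Xin.
Then Xin < Juno extends the chain to Juno.
Then Juno < Omar extends the chain to Omar.
Then Omar < Orla extends the chain to Orla.
So Lior < Orla; Lior is the lower of the two.

Lior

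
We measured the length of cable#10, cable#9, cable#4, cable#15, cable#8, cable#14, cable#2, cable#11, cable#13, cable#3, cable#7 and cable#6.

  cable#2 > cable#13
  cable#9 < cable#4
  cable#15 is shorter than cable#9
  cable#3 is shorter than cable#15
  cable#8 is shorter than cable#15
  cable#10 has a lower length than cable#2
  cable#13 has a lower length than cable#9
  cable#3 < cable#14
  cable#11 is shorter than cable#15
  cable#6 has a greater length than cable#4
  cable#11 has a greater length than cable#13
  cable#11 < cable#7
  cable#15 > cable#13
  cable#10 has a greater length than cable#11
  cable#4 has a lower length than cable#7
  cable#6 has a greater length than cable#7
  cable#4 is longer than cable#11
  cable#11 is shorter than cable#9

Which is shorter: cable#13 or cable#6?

The relevant relations are cable#13 < cable#11; cable#11 < cable#15; cable#15 < cable#9; cable#9 < cable#4; cable#4 < cable#7; cable#7 < cable#6.
Together: cable#13 < cable#11 < cable#15 < cable#9 < cable#4 < cable#7 < cable#6.
So cable#13 < cable#6; cable#13 is the shorter of the two.

cable#13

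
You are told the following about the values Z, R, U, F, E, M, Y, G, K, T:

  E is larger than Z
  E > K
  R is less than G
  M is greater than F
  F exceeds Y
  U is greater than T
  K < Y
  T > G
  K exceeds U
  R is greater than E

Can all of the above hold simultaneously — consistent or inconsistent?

Chaining the given relations yields E < R < G < T < U < K, so E < K. But one relation states K < E. These cannot both hold.

inconsistent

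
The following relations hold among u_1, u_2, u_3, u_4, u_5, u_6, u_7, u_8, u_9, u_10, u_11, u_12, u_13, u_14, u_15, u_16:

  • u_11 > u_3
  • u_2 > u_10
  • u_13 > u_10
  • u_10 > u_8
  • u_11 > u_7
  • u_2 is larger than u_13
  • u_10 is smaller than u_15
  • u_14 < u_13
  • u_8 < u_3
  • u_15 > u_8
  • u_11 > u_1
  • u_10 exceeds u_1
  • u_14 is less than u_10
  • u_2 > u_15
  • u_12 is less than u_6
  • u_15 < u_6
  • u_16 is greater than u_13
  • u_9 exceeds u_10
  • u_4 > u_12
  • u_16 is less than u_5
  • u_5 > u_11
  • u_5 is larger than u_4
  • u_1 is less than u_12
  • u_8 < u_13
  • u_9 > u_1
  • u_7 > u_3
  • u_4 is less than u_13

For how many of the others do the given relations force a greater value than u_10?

From u_10 the given relations immediately reach u_15, u_13, u_9, u_2.
From those, u_6, u_16 — 6 in total.
From those, u_5 — 7 in total.
Nothing else is reachable above u_10; 7 in all.

7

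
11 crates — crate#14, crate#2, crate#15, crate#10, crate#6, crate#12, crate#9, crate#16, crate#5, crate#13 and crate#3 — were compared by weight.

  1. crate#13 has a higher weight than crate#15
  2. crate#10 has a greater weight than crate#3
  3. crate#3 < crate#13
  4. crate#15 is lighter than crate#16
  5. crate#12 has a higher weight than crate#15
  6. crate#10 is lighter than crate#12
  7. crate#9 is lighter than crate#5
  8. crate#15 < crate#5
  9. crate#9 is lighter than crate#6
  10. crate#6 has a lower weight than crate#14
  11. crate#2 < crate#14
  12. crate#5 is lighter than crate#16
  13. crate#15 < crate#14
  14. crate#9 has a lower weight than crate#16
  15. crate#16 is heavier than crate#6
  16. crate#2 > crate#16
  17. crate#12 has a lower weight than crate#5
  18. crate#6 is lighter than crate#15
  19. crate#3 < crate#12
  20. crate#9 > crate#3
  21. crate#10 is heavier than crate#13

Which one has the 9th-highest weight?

crate#6

The consecutive relations fix a unique order: crate#3 < crate#9 < crate#6 < crate#15 < crate#13 < crate#10 < crate#12 < crate#5 < crate#16 < crate#2 < crate#14.
The 9th largest is crate#6.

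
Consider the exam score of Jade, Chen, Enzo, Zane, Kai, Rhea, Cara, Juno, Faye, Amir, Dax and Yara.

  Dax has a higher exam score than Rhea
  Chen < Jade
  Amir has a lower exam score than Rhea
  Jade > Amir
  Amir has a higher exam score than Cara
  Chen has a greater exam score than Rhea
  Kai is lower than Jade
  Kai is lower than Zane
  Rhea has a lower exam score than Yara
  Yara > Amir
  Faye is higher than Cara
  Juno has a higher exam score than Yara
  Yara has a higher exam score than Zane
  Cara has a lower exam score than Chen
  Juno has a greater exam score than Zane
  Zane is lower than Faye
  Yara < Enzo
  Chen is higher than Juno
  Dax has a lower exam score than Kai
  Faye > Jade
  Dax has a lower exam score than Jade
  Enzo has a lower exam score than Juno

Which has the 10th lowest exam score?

Chen

The consecutive relations fix a unique order: Cara < Amir < Rhea < Dax < Kai < Zane < Yara < Enzo < Juno < Chen < Jade < Faye.
Counting 10 from the smallest end gives Chen.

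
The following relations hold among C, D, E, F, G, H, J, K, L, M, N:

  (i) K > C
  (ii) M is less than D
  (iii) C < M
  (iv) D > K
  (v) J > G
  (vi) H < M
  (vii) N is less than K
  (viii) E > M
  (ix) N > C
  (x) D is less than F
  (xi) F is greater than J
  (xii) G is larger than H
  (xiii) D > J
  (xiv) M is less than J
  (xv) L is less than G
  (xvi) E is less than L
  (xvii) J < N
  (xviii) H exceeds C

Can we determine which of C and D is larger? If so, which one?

C < M < E < L < G < J < N < K < D, by transitivity through M, E, L, G, J, N, K.
So D is larger.

D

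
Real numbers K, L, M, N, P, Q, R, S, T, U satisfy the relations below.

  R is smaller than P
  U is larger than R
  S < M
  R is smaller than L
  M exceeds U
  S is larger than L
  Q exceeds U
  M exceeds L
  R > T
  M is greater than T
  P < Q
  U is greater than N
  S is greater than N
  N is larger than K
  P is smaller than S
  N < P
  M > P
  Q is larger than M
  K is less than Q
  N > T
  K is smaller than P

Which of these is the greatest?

Q

T is not greatest since T < M; R is not greatest since R < P; K is not greatest since K < N; L is not greatest since L < S; N is not greatest since N < P; U is not greatest since U < Q; P is not greatest since P < M; S is not greatest since S < M; M is not greatest since M < Q.
Only Q has nothing above it, so Q is the greatest.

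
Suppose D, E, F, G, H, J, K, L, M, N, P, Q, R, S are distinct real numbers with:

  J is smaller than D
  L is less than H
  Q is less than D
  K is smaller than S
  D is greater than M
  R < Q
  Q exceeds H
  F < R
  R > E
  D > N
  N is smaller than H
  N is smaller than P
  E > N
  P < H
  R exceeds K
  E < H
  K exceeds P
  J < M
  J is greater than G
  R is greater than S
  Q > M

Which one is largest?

D

N is not greatest since N < P; G is not greatest since G < J; P is not greatest since P < H; E is not greatest since E < R; K is not greatest since K < S; F is not greatest since F < R; L is not greatest since L < H; S is not greatest since S < R; J is not greatest since J < M; M is not greatest since M < D; R is not greatest since R < Q; H is not greatest since H < Q; Q is not greatest since Q < D.
Only D has nothing above it, so D is the largest.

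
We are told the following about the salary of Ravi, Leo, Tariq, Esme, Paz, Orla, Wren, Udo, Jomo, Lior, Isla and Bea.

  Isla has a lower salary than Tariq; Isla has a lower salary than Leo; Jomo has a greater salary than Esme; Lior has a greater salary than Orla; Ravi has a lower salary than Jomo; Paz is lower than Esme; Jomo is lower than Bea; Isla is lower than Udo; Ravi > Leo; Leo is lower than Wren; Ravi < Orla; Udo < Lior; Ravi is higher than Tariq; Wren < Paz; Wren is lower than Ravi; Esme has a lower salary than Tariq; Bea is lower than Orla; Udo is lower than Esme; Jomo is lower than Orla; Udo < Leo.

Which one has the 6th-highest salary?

Tariq

Chaining the given pairs: Isla < Udo < Leo < Wren < Paz < Esme < Tariq < Ravi < Jomo < Bea < Orla < Lior.
The 6th largest is Tariq.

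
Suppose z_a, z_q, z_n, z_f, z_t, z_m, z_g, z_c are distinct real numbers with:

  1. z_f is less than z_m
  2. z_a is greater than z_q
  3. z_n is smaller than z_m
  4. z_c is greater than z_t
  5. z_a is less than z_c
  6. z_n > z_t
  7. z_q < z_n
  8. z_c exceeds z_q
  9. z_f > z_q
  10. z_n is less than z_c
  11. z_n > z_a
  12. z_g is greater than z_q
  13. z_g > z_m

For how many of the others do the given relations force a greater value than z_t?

The elements the relations force above z_t are z_n, z_c, z_m, z_g — no chain reaches any other.
That is 4.

4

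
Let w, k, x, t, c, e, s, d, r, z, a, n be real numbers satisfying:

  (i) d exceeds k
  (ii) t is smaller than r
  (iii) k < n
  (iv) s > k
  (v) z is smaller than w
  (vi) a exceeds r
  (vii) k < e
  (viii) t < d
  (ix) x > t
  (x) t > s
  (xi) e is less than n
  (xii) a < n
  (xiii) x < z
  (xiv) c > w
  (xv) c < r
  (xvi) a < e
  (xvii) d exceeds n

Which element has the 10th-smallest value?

Chaining the given pairs: k < s < t < x < z < w < c < r < a < e < n < d.
The 10th smallest is e.

e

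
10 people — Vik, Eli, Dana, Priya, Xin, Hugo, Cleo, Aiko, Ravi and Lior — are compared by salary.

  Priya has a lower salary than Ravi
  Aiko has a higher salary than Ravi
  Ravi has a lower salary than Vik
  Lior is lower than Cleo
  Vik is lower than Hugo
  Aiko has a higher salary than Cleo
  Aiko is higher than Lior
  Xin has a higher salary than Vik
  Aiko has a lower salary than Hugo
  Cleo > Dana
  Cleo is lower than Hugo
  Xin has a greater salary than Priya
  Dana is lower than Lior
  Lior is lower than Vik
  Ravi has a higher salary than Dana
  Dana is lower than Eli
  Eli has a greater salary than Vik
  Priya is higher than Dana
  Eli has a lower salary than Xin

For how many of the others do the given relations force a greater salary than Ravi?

Directly above Ravi: Aiko, Vik.
One step further: Hugo, Eli, Xin (5 so far).
Nothing else is reachable above Ravi; 5 in all.

5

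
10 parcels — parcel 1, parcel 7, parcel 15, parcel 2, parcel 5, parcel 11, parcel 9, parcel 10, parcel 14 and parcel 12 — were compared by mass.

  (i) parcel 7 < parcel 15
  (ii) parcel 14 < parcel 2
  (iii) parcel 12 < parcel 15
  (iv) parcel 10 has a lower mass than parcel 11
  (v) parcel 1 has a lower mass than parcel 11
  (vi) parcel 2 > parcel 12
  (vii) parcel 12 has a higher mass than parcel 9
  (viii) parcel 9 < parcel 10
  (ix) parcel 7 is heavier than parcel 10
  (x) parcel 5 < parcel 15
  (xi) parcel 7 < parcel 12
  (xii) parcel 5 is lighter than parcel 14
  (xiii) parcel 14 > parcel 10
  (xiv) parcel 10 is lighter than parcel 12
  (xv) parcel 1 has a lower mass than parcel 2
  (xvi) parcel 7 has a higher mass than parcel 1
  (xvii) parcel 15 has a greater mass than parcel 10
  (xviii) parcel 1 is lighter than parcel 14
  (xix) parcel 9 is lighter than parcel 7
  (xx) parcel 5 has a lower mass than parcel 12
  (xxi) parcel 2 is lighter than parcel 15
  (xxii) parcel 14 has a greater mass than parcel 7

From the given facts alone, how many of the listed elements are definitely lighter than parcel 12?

5

Directly below parcel 12: parcel 9, parcel 10, parcel 7, parcel 5.
One step further: parcel 1 (5 so far).
Nothing else is reachable below parcel 12; 5 in all.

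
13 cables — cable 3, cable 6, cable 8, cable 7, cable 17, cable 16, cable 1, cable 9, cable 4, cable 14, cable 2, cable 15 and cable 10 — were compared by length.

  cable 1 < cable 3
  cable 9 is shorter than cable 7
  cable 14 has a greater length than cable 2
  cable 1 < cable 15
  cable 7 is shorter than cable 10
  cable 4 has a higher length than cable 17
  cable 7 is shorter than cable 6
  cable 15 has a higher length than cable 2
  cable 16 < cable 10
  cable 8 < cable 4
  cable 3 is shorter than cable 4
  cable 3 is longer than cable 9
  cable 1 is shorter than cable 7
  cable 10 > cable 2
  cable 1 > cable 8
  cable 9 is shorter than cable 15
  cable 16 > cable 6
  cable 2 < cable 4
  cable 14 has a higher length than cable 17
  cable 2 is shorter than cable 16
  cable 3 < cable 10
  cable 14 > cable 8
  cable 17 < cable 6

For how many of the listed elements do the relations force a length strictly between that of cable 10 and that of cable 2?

Chaining upward from cable 2 reaches: cable 15, cable 14, cable 4, cable 16.
Chaining downward from cable 10 reaches: cable 17, cable 8, cable 1, cable 9, cable 7, cable 3, cable 6, cable 16.
Strictly between cable 2 and cable 10 are those in both lists: cable 16 — 1 element.

1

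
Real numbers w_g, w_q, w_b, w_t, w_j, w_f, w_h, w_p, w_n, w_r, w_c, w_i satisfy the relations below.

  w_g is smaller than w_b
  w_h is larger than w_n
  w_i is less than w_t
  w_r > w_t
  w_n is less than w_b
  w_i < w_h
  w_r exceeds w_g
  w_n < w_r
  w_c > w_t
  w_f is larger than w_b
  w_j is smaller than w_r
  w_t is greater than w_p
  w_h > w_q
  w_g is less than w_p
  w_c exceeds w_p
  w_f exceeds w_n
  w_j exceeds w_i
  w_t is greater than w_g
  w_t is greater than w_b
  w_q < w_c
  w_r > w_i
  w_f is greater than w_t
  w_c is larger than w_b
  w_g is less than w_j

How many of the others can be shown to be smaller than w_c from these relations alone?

7

The elements the relations force below w_c are w_n, w_q, w_i, w_g, w_b, w_p, w_t — no chain reaches any other.
That is 7.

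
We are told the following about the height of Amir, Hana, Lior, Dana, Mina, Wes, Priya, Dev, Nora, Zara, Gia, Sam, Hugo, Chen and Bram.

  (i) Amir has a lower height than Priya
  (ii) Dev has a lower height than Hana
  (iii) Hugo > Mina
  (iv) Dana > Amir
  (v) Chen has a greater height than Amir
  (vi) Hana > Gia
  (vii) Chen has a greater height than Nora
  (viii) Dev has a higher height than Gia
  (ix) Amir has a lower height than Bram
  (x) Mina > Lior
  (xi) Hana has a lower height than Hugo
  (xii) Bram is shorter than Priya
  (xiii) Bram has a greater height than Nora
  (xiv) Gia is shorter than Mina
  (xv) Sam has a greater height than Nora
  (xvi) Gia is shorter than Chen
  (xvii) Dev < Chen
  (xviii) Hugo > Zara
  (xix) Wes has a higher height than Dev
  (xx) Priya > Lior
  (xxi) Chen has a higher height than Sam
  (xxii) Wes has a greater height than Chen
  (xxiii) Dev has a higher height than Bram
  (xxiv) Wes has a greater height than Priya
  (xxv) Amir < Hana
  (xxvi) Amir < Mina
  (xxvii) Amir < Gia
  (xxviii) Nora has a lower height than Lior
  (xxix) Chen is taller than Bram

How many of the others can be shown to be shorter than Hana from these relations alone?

5

Directly below Hana: Amir, Gia, Dev.
One step further: Bram (4 so far).
One step further: Nora (5 so far).
Nothing else is reachable below Hana; 5 in all.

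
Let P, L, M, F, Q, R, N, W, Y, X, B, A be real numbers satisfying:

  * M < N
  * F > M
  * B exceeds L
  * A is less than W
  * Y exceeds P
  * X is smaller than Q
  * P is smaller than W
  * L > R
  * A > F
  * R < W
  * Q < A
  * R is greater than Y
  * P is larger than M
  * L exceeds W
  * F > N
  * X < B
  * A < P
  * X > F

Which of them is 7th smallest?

Piecing the relations together gives one ordering: M < N < F < X < Q < A < P < Y < R < W < L < B.
The 7th smallest is P.

P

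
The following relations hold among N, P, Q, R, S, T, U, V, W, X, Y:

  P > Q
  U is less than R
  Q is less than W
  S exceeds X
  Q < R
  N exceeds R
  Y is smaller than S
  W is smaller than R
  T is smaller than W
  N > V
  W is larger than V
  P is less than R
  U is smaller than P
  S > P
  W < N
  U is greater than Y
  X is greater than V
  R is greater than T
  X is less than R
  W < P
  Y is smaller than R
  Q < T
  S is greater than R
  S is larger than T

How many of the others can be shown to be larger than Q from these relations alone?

6

From Q the given relations immediately reach T, W, P, R.
From those, S, N — 6 in total.
Nothing else is reachable above Q; 6 in all.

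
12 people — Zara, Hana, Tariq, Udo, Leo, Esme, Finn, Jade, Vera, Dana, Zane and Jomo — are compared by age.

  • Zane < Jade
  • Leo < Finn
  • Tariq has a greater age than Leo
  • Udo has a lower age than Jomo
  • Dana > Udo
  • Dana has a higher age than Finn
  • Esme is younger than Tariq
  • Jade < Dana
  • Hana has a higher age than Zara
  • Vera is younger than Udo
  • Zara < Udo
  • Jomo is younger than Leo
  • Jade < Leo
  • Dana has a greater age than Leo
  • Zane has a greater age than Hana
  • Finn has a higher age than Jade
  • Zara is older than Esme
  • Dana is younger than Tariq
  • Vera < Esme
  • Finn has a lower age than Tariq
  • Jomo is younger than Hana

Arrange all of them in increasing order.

Each adjacent pair is fixed by a given relation: Vera < Esme; Esme < Zara; Zara < Udo; Udo < Jomo; Jomo < Hana; Hana < Zane; Zane < Jade; Jade < Leo; Leo < Finn; Finn < Dana; Dana < Tariq. Chaining them end to end gives the full order.

Vera < Esme < Zara < Udo < Jomo < Hana < Zane < Jade < Leo < Finn < Dana < Tariq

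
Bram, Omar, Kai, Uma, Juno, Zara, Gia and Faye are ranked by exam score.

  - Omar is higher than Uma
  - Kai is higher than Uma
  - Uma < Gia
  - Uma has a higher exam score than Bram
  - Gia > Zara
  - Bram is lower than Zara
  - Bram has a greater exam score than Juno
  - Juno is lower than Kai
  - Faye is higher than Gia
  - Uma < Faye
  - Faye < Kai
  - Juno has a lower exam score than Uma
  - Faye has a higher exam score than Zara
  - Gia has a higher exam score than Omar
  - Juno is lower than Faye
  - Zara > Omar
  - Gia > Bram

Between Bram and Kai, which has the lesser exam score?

Bram

Link the given pairs in sequence: Bram < Uma; Uma < Omar; Omar < Gia; Gia < Faye; Faye < Kai.
Together: Bram < Uma < Omar < Gia < Faye < Kai.
So Bram < Kai; Bram is the lower of the two.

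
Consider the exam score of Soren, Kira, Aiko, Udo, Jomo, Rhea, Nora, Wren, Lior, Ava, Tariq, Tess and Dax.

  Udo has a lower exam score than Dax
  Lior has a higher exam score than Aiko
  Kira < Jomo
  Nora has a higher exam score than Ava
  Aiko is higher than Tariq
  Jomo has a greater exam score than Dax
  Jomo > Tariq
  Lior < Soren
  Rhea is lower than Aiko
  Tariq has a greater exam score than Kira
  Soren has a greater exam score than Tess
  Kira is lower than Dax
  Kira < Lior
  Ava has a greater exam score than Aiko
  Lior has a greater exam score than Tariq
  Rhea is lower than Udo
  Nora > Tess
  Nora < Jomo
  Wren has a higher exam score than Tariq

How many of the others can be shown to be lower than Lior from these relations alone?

4

The elements the relations force below Lior are Kira, Rhea, Tariq, Aiko — no chain reaches any other.
That is 4.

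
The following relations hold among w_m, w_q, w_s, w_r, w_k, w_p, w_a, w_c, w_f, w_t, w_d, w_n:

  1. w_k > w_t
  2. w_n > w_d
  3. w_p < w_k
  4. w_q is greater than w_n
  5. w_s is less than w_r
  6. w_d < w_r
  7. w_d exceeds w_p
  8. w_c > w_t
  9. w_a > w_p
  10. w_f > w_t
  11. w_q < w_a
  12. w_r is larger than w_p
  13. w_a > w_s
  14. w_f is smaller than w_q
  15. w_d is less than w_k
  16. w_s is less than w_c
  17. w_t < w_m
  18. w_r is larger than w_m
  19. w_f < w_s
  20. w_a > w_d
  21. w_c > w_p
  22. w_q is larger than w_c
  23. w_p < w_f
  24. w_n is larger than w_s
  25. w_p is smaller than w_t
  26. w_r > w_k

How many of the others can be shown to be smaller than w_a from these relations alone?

From w_a the given relations immediately reach w_p, w_d, w_s, w_q.
From those, w_f, w_c, w_n — 7 in total.
From those, w_t — 8 in total.
Nothing else is reachable below w_a; 8 in all.

8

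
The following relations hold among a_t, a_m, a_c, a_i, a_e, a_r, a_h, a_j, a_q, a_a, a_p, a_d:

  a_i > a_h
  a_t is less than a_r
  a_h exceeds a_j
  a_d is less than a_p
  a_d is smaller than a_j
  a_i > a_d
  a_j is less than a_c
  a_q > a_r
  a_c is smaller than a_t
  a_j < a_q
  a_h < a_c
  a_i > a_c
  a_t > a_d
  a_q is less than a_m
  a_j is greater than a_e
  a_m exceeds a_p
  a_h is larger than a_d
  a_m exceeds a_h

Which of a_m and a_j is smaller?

a_j

The relevant relations are a_j < a_h; a_h < a_c; a_c < a_t; a_t < a_r; a_r < a_q; a_q < a_m.
Together: a_j < a_h < a_c < a_t < a_r < a_q < a_m.
So a_j < a_m; a_j is the smaller of the two.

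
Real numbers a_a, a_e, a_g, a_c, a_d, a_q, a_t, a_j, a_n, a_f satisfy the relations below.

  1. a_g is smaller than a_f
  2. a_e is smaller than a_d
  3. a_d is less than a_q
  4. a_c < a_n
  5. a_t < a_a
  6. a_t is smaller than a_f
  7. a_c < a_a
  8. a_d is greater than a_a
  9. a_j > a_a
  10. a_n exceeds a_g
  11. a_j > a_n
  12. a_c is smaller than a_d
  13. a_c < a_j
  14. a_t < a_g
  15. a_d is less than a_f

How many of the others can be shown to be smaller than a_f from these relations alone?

Directly below a_f: a_t, a_g, a_d.
One step further: a_c, a_e, a_a (6 so far).
Nothing else is reachable below a_f; 6 in all.

6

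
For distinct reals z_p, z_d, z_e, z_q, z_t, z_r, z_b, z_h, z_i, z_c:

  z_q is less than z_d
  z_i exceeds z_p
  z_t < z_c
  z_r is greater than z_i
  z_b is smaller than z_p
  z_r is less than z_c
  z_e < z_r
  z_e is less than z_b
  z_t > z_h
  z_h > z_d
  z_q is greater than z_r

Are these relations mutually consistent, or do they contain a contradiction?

The single ordering z_e < z_b < z_p < z_i < z_r < z_q < z_d < z_h < z_t < z_c satisfies every listed relation, so no contradiction arises.

consistent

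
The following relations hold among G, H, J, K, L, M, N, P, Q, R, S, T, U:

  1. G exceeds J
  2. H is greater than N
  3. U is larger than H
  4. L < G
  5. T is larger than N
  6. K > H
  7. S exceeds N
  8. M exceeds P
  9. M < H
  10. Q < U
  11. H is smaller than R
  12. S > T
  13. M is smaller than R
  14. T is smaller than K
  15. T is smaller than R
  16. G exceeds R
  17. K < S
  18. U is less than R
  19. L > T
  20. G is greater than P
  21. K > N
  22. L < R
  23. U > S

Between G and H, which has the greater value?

Link the given pairs in sequence: H < K; K < S; S < U; U < R; R < G.
Together: H < K < S < U < R < G.
So H < G; G is the larger of the two.

G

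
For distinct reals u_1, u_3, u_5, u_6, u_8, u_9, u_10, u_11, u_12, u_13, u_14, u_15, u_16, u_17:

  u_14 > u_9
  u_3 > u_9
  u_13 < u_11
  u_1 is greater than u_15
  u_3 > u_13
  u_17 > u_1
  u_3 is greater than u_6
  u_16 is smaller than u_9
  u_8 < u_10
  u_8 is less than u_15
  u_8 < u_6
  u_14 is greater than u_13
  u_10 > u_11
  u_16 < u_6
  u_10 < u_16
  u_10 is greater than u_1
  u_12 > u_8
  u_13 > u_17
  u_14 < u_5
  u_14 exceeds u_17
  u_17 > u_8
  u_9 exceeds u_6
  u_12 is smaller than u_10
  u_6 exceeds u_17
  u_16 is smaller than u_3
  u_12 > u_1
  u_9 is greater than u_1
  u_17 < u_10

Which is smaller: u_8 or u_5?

u_8 < u_15 < u_1 < u_17 < u_13 < u_11 < u_10 < u_16 < u_6 < u_9 < u_14 < u_5, by transitivity through u_15, u_1, u_17, u_13, u_11, u_10, u_16, u_6, u_9, u_14.
So u_8 < u_5; u_8 is the smaller of the two.

u_8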